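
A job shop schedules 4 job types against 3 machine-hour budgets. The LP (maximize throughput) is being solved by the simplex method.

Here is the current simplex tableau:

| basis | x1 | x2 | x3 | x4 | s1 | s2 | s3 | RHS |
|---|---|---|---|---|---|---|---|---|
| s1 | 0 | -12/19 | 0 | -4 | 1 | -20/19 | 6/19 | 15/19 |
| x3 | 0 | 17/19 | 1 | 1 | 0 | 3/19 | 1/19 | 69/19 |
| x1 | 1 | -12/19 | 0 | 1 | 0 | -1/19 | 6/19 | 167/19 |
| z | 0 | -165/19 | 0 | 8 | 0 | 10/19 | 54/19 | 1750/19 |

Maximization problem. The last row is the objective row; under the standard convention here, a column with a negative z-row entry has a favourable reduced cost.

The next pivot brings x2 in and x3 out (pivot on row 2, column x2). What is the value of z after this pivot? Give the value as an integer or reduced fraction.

Minimum ratio for x2: (69/19)/(17/19) = 69/17.
z changes by −(z-row coeff of x2)·ratio = −(-165/19)·(69/17) = 11385/323.
New z = 1750/19 + (11385/323) = 2165/17.

2165/17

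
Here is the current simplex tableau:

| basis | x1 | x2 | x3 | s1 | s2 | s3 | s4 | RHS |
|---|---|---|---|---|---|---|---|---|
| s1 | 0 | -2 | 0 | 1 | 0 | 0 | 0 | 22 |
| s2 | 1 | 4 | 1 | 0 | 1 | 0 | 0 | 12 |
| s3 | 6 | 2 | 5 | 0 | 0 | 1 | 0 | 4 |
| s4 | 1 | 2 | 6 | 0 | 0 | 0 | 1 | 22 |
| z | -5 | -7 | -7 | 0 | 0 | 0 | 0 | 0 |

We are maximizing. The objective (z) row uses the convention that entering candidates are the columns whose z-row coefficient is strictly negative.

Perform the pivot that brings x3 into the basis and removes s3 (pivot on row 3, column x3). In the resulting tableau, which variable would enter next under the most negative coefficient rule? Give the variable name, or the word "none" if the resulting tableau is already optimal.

x2

Pivot element 5. New z-row = old z-row − (-7)·(row 3/5).
Updated z-row coefficients: x1: 17/5, x2: -21/5, x3: 0, s1: 0, s2: 0, s3: 7/5, s4: 0.
The most negative is -21/5 in column x2, so x2 would enter next.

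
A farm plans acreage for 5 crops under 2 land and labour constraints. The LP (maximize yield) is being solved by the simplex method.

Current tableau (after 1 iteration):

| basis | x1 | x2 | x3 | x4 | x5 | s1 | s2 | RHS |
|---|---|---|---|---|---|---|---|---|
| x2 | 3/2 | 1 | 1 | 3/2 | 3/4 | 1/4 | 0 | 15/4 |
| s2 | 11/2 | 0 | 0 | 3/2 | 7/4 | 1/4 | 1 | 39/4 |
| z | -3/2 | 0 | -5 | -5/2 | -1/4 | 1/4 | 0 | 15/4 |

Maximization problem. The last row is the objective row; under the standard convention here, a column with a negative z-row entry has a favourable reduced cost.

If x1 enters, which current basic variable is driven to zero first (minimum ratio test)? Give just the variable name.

s2

Ratios: row 1 (x2): (15/4)/(3/2) = 5/2; row 2 (s2): (39/4)/(11/2) = 39/22.
Minimum ratio 39/22 is in the s2 row, so s2 leaves.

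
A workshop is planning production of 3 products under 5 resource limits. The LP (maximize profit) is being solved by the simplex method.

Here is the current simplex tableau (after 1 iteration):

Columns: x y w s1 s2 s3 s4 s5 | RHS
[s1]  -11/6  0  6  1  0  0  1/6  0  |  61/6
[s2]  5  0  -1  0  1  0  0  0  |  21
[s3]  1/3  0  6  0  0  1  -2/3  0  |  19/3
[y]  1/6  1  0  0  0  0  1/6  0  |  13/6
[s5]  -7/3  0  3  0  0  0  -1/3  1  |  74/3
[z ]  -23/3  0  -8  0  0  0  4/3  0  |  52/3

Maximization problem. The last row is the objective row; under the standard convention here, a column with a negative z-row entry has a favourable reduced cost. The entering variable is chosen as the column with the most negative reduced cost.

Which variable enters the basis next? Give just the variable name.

Objective-row coefficients: x: -23/3, y: 0, w: -8, s1: 0, s2: 0, s3: 0, s4: 4/3, s5: 0.
The most negative is -8 in column w, so w enters.

w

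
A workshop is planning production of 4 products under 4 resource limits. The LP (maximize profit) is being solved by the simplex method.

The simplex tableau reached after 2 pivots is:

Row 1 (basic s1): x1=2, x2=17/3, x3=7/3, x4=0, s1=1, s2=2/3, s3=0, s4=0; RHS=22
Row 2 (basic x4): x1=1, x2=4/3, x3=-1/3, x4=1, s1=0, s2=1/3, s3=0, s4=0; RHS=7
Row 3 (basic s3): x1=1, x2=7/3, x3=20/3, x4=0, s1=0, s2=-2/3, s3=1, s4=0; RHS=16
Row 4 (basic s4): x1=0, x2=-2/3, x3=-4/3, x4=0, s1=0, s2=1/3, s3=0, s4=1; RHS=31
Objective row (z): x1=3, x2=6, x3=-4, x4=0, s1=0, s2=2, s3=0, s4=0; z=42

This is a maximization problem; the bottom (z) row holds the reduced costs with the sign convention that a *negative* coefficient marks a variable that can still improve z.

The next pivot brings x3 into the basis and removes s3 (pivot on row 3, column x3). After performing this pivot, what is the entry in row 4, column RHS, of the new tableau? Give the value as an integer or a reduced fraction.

171/5

Pivot element is row 3, column x3: 20/3.
Normalize row 3: new (row 3, RHS) = 16/(20/3) = 12/5.
row 4 ← row 4 − (-4/3)·(new row 3): 31 − (-4/3)·(12/5) = 171/5.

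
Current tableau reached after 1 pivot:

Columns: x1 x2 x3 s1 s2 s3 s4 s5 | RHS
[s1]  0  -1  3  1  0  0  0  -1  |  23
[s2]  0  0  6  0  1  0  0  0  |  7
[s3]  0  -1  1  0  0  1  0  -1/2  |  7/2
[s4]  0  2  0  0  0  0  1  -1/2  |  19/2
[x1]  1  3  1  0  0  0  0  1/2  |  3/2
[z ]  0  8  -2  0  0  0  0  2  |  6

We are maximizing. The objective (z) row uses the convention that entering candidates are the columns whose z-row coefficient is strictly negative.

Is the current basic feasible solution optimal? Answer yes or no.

no

Column x3 has objective-row coefficient -2, which is negative; an improving pivot exists, so not yet optimal.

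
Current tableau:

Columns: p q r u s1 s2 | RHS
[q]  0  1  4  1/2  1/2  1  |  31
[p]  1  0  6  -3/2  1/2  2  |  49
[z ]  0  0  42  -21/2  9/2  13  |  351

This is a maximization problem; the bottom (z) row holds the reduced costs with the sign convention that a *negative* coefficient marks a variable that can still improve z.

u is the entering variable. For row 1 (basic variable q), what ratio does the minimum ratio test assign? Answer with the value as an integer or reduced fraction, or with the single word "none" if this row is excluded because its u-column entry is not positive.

Ratio = RHS / (u entry) = 31 / (1/2) = 62.

62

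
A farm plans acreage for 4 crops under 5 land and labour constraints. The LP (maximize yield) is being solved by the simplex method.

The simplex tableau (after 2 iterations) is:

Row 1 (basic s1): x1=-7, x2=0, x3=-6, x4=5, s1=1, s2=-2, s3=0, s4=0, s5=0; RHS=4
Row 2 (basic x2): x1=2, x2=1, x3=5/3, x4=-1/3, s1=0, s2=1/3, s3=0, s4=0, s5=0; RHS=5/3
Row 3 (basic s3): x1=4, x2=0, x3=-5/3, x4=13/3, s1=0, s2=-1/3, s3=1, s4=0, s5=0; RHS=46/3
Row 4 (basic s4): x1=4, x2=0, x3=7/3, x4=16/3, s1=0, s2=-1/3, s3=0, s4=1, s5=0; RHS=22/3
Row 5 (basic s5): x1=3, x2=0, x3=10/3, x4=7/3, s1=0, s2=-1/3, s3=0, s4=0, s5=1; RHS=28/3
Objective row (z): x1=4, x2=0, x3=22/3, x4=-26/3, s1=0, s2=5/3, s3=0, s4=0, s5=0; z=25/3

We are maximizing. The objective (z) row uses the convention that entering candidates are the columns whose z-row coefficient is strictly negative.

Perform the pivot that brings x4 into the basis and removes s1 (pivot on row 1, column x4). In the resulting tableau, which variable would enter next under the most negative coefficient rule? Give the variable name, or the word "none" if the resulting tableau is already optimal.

Pivot element 5. New z-row = old z-row − (-26/3)·(row 1/5).
Updated z-row coefficients: x1: -122/15, x2: 0, x3: -46/15, x4: 0, s1: 26/15, s2: -9/5, s3: 0, s4: 0, s5: 0.
The most negative is -122/15 in column x1, so x1 would enter next.

x1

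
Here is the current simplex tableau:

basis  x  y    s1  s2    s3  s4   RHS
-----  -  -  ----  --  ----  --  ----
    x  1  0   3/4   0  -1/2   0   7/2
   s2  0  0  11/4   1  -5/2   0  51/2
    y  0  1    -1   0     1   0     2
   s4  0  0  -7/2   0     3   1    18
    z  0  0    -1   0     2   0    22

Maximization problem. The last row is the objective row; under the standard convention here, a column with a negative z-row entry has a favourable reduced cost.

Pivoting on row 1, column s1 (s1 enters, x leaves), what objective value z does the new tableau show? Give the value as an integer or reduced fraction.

80/3

Minimum ratio for s1: (7/2)/(3/4) = 14/3.
z changes by −(z-row coeff of s1)·ratio = −(-1)·(14/3) = 14/3.
New z = 22 + (14/3) = 80/3.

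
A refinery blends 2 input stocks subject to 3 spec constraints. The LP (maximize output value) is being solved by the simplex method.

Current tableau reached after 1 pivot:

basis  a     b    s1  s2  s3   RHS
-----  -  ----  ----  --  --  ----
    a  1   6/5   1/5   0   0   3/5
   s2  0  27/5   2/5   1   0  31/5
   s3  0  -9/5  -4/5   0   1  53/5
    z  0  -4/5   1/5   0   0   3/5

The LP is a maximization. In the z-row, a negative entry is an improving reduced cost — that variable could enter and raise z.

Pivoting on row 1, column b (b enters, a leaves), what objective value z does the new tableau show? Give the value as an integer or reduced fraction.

1

Minimum ratio for b: (3/5)/(6/5) = 1/2.
z changes by −(z-row coeff of b)·ratio = −(-4/5)·(1/2) = 2/5.
New z = 3/5 + (2/5) = 1.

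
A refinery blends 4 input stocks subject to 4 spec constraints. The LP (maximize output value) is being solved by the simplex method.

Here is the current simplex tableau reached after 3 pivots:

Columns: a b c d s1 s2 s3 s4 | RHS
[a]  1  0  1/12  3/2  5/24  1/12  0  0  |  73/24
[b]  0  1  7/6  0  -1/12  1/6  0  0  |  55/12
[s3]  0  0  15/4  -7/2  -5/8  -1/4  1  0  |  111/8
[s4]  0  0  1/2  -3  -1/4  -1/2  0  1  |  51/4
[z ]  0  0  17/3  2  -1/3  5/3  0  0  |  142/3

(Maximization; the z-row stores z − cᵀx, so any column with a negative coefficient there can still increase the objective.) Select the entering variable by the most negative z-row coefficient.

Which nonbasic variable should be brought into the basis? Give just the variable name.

s1

Objective-row coefficients: a: 0, b: 0, c: 17/3, d: 2, s1: -1/3, s2: 5/3, s3: 0, s4: 0.
The most negative is -1/3 in column s1, so s1 enters.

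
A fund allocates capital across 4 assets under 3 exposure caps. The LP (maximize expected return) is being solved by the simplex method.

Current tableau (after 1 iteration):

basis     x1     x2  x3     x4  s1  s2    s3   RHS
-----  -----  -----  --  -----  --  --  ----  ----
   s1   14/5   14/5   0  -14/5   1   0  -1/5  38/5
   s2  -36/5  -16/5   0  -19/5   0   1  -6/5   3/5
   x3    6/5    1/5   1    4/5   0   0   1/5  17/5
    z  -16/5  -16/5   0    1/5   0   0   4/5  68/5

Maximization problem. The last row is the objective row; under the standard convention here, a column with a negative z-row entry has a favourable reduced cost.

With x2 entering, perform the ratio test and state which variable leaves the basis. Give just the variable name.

s1

Ratios: row 1 (s1): (38/5)/(14/5) = 19/7; row 2 (s2): entry -16/5 ≤ 0, skip; row 3 (x3): (17/5)/(1/5) = 17.
Minimum ratio 19/7 is in the s1 row, so s1 leaves.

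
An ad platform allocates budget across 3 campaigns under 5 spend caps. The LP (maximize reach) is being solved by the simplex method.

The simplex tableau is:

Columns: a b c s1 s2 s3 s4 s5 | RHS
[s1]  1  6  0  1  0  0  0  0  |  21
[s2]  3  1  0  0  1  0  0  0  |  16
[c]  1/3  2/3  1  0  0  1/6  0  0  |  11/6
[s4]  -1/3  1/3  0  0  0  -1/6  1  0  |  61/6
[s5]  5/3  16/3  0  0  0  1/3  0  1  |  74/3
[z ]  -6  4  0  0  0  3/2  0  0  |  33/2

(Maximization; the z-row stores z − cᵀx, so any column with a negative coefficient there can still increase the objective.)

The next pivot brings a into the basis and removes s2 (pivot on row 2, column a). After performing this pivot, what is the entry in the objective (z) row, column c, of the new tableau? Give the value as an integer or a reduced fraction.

Pivot element is row 2, column a: 3.
Normalize row 2: new (row 2, c) = 0/3 = 0.
z-row ← z-row − (-6)·(new row 2): 0 − (-6)·0 = 0.

0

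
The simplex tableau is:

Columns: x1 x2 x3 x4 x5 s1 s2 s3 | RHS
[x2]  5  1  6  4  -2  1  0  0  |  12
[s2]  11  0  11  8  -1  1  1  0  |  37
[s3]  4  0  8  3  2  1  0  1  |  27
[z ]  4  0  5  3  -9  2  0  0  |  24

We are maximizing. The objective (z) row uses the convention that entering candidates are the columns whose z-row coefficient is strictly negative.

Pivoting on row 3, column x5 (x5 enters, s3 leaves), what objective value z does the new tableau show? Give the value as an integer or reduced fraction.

291/2

Minimum ratio for x5: 27/2 = 27/2.
z changes by −(z-row coeff of x5)·ratio = −(-9)·(27/2) = 243/2.
New z = 24 + (243/2) = 291/2.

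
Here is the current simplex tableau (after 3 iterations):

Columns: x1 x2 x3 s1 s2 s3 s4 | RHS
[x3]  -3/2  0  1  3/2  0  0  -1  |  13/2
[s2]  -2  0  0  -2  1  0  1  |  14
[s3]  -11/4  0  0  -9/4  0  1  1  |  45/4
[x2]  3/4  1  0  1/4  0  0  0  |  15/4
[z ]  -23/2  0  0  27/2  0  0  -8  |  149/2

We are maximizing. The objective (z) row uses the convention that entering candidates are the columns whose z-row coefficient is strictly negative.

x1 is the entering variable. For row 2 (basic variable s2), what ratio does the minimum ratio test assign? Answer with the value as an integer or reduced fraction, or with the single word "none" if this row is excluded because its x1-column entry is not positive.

The x1 entry in row 2 is -2 ≤ 0, so this row gives no ratio.

none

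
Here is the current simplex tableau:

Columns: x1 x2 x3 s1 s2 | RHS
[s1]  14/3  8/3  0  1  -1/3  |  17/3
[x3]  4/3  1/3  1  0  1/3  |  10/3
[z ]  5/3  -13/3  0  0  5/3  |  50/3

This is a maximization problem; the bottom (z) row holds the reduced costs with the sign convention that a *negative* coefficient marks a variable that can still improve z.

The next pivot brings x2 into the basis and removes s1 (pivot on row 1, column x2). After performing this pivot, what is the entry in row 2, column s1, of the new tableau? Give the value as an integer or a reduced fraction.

Pivot element is row 1, column x2: 8/3.
Normalize row 1: new (row 1, s1) = 1/(8/3) = 3/8.
row 2 ← row 2 − (1/3)·(new row 1): 0 − (1/3)·(3/8) = -1/8.

-1/8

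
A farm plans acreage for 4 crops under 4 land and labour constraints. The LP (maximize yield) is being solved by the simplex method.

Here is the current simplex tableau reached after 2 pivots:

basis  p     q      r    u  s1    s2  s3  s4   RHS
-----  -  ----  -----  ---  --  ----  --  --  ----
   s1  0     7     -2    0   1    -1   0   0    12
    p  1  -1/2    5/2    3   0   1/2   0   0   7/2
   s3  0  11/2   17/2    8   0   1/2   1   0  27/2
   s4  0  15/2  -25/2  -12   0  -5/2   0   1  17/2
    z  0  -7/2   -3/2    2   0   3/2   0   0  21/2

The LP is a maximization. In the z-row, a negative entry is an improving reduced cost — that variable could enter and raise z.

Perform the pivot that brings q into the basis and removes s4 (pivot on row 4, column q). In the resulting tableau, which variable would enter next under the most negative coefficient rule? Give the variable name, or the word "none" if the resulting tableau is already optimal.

Pivot element 15/2. New z-row = old z-row − (-7/2)·(row 4/(15/2)).
Updated z-row coefficients: p: 0, q: 0, r: -22/3, u: -18/5, s1: 0, s2: 1/3, s3: 0, s4: 7/15.
The most negative is -22/3 in column r, so r would enter next.

r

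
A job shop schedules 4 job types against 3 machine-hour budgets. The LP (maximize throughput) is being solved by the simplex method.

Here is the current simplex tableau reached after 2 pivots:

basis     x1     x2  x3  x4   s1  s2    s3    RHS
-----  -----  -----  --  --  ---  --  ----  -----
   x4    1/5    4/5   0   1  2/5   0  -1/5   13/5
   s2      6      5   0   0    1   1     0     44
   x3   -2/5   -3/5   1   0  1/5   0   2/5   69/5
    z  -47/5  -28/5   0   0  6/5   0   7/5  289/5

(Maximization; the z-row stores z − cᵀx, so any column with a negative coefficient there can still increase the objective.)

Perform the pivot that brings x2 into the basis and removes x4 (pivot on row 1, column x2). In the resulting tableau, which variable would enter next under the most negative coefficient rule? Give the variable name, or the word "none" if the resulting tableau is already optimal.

x1

Pivot element 4/5. New z-row = old z-row − (-28/5)·(row 1/(4/5)).
Updated z-row coefficients: x1: -8, x2: 0, x3: 0, x4: 7, s1: 4, s2: 0, s3: 0.
The most negative is -8 in column x1, so x1 would enter next.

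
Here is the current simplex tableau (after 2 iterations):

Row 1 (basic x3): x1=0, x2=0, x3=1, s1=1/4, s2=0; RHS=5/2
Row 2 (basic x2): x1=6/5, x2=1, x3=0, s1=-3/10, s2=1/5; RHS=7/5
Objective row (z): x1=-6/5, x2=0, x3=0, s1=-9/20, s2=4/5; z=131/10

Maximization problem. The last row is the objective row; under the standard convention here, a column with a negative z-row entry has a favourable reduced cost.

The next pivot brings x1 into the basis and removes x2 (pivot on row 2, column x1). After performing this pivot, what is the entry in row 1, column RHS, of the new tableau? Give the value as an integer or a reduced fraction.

Pivot element is row 2, column x1: 6/5.
Normalize row 2: new (row 2, RHS) = (7/5)/(6/5) = 7/6.
row 1 ← row 1 − 0·(new row 2): 5/2 − 0·(7/6) = 5/2.

5/2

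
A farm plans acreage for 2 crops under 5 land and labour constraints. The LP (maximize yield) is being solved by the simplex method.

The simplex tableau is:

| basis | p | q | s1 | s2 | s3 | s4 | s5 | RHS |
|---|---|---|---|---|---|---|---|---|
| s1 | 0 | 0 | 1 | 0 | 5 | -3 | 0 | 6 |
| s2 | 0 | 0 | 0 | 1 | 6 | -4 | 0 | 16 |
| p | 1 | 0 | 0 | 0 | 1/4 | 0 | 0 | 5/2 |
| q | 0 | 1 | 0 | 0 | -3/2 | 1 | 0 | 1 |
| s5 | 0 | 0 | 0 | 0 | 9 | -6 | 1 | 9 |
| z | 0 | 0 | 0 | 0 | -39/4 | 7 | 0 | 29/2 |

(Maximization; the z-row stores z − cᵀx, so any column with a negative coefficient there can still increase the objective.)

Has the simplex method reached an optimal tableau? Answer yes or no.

no

Column s3 has objective-row coefficient -39/4, which is negative; an improving pivot exists, so not yet optimal.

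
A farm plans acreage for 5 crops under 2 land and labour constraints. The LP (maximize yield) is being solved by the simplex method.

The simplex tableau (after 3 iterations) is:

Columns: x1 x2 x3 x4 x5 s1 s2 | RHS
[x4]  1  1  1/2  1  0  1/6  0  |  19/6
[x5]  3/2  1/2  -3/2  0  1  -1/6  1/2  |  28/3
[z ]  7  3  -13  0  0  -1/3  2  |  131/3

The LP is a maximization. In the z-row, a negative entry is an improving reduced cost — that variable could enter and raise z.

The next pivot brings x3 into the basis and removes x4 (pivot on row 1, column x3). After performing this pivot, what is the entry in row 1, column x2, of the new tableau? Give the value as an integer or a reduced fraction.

2

Pivot element is row 1, column x3: 1/2.
Normalize row 1: new (row 1, x2) = 1/(1/2) = 2.
Row 1 is the pivot row, so the entry is 2.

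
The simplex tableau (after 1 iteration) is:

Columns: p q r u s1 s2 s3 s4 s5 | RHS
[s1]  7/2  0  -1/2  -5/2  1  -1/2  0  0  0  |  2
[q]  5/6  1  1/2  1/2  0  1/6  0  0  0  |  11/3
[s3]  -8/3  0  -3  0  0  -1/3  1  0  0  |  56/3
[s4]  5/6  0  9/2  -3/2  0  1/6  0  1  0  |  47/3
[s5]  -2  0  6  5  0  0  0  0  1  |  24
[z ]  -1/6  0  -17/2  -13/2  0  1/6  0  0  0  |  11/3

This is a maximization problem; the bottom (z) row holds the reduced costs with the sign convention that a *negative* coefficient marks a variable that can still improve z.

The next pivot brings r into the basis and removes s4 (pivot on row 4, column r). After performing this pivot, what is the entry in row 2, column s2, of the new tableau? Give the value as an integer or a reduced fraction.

Pivot element is row 4, column r: 9/2.
Normalize row 4: new (row 4, s2) = (1/6)/(9/2) = 1/27.
row 2 ← row 2 − (1/2)·(new row 4): 1/6 − (1/2)·(1/27) = 4/27.

4/27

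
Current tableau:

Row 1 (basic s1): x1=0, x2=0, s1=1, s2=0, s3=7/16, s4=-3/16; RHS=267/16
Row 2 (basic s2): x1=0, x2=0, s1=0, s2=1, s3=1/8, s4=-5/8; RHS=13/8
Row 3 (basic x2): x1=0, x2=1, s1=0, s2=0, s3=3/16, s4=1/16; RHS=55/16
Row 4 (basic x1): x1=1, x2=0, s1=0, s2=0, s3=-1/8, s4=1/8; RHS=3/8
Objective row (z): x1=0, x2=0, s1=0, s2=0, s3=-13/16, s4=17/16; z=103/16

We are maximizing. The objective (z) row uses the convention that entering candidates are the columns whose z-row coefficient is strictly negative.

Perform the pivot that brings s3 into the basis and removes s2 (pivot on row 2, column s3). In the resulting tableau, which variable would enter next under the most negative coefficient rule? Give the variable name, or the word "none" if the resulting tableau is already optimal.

s4

Pivot element 1/8. New z-row = old z-row − (-13/16)·(row 2/(1/8)).
Updated z-row coefficients: x1: 0, x2: 0, s1: 0, s2: 13/2, s3: 0, s4: -3.
The most negative is -3 in column s4, so s4 would enter next.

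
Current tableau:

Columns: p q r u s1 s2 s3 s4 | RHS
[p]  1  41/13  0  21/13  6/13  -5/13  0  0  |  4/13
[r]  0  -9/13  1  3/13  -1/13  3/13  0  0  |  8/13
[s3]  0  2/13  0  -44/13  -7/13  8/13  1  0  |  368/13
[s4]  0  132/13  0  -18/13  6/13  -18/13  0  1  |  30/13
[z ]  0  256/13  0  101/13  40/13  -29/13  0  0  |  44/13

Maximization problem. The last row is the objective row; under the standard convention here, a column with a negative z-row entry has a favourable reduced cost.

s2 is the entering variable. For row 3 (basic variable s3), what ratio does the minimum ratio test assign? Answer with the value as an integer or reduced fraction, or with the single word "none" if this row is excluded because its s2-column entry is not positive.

Ratio = RHS / (s2 entry) = (368/13) / (8/13) = 46.

46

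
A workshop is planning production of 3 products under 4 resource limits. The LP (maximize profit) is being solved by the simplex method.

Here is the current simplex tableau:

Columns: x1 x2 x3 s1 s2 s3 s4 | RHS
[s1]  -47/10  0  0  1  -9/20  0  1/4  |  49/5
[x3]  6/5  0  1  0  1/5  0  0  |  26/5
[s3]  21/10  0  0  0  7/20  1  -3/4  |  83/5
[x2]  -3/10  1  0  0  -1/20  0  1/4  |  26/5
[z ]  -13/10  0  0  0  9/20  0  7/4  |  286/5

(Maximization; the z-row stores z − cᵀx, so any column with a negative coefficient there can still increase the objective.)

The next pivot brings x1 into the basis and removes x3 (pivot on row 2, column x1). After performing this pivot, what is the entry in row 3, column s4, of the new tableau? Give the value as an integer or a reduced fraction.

-3/4

Pivot element is row 2, column x1: 6/5.
Normalize row 2: new (row 2, s4) = 0/(6/5) = 0.
row 3 ← row 3 − (21/10)·(new row 2): -3/4 − (21/10)·0 = -3/4.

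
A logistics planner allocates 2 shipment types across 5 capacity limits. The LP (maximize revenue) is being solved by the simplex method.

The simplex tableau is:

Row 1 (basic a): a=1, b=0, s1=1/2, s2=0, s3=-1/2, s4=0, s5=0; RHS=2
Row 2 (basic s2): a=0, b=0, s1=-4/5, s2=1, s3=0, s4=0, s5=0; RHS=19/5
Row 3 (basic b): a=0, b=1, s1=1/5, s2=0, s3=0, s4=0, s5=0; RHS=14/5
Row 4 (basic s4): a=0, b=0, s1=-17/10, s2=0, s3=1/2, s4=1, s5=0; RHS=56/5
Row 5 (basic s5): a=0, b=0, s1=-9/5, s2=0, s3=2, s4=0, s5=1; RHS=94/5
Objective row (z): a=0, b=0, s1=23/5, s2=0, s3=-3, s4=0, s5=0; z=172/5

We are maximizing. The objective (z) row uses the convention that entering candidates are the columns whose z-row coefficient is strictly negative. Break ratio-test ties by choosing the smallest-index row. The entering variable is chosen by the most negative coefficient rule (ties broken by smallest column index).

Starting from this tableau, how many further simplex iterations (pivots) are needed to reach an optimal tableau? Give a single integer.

1

pivot: s3 in, s5 out → z = 313/5
No improving column remains; optimal.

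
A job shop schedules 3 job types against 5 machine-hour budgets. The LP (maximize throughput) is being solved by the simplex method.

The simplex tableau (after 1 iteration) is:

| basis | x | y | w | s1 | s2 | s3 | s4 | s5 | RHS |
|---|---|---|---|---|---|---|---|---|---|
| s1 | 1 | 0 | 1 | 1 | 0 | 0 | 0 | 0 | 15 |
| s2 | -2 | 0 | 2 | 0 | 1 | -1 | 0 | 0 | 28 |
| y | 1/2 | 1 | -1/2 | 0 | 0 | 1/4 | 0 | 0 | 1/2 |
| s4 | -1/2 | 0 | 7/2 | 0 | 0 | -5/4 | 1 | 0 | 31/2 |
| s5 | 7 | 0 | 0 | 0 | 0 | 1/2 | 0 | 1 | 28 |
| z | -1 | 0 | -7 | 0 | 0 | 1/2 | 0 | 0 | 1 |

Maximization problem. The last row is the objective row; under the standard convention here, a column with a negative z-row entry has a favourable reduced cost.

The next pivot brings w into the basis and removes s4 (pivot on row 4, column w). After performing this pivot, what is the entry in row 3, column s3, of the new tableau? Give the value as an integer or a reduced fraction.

1/14

Pivot element is row 4, column w: 7/2.
Normalize row 4: new (row 4, s3) = (-5/4)/(7/2) = -5/14.
row 3 ← row 3 − (-1/2)·(new row 4): 1/4 − (-1/2)·(-5/14) = 1/14.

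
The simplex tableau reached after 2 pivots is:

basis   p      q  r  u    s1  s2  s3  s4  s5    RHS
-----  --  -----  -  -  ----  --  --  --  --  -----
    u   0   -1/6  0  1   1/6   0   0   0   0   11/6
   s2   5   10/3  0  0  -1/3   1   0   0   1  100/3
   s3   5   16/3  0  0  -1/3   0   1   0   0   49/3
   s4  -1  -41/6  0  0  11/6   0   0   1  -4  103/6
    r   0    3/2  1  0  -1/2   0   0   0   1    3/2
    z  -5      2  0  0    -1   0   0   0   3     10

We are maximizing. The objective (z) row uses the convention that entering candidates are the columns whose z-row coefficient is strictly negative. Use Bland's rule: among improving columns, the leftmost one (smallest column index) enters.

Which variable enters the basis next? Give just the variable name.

p

Objective-row coefficients: p: -5, q: 2, r: 0, u: 0, s1: -1, s2: 0, s3: 0, s4: 0, s5: 3.
Improving columns: p, s1. Bland's rule picks the smallest column index → p.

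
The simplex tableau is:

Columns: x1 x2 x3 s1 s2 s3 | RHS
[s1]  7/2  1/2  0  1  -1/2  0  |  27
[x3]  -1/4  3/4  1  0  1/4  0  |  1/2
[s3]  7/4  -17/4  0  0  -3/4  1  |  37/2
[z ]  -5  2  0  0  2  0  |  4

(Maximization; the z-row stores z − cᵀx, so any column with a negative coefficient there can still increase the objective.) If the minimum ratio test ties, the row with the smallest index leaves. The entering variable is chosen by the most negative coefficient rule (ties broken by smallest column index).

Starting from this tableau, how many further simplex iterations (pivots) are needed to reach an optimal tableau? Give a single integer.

1

pivot: x1 in, s1 out → z = 298/7
No improving column remains; optimal.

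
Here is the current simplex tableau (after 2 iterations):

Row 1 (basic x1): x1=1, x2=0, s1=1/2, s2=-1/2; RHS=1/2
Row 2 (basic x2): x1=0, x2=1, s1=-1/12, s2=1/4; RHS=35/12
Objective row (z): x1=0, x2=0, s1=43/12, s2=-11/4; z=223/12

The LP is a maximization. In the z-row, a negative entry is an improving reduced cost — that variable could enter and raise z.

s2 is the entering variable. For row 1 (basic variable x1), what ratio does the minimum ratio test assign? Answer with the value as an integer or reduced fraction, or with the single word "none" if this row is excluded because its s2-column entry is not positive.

The s2 entry in row 1 is -1/2 ≤ 0, so this row gives no ratio.

none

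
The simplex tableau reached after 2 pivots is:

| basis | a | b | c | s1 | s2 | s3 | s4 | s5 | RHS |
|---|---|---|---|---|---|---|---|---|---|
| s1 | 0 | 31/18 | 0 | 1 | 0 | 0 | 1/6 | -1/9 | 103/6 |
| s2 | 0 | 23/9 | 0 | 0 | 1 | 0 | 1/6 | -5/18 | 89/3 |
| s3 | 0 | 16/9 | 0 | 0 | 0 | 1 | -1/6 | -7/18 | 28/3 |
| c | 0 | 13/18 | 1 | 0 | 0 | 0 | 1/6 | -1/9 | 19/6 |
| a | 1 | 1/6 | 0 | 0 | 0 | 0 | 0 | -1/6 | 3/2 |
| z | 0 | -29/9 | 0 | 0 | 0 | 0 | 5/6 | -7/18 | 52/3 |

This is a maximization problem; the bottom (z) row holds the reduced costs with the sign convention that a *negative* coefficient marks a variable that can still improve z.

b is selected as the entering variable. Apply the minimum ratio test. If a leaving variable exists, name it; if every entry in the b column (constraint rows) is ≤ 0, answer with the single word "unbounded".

c

Ratios: row 1 (s1): (103/6)/(31/18) = 309/31; row 2 (s2): (89/3)/(23/9) = 267/23; row 3 (s3): (28/3)/(16/9) = 21/4; row 4 (c): (19/6)/(13/18) = 57/13; row 5 (a): (3/2)/(1/6) = 9.
Minimum ratio is in the c row, so c leaves.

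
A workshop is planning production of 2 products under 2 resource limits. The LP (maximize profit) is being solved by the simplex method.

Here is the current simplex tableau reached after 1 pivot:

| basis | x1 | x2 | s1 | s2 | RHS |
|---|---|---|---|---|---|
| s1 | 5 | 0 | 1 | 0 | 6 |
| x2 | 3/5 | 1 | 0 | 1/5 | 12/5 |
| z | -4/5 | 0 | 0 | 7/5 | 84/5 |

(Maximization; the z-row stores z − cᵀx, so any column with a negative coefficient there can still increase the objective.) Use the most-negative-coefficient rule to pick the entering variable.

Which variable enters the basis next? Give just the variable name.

Objective-row coefficients: x1: -4/5, x2: 0, s1: 0, s2: 7/5.
The most negative is -4/5 in column x1, so x1 enters.

x1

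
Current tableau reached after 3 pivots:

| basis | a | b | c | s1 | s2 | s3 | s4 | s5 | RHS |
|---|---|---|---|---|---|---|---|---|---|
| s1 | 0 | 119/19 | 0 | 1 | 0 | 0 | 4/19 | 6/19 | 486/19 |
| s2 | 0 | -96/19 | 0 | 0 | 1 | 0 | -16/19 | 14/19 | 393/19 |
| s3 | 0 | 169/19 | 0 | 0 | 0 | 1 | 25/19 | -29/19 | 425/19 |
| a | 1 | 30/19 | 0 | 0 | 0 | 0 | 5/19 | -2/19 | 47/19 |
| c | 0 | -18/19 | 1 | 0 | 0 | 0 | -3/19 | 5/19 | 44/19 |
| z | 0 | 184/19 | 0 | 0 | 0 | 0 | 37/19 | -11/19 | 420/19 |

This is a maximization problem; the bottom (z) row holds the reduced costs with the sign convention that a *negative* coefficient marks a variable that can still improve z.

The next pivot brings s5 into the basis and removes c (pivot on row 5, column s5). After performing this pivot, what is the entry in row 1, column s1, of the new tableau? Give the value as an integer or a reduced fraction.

1

Pivot element is row 5, column s5: 5/19.
Normalize row 5: new (row 5, s1) = 0/(5/19) = 0.
row 1 ← row 1 − (6/19)·(new row 5): 1 − (6/19)·0 = 1.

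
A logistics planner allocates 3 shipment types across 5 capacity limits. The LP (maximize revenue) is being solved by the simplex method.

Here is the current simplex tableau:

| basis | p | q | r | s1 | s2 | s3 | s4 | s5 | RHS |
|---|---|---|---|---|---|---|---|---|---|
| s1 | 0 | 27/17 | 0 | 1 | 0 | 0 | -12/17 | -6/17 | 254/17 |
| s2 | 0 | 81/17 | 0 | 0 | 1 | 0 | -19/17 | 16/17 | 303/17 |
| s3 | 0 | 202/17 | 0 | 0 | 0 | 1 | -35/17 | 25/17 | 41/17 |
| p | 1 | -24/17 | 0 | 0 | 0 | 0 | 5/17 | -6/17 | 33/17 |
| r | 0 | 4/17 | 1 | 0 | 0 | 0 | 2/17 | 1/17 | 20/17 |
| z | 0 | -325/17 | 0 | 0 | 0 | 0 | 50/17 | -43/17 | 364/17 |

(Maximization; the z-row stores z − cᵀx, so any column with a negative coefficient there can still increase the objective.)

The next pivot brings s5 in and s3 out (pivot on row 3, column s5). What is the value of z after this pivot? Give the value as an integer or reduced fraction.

Minimum ratio for s5: (41/17)/(25/17) = 41/25.
z changes by −(z-row coeff of s5)·ratio = −(-43/17)·(41/25) = 1763/425.
New z = 364/17 + (1763/425) = 639/25.

639/25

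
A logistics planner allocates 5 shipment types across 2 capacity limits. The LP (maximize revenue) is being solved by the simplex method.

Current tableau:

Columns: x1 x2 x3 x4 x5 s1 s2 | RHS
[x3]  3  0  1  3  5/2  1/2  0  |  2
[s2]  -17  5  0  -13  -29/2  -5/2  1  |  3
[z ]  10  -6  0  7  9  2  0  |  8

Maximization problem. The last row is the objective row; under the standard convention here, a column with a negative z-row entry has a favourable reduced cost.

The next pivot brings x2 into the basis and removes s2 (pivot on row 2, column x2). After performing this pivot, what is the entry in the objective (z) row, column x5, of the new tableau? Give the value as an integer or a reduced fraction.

Pivot element is row 2, column x2: 5.
Normalize row 2: new (row 2, x5) = (-29/2)/5 = -29/10.
z-row ← z-row − (-6)·(new row 2): 9 − (-6)·(-29/10) = -42/5.

-42/5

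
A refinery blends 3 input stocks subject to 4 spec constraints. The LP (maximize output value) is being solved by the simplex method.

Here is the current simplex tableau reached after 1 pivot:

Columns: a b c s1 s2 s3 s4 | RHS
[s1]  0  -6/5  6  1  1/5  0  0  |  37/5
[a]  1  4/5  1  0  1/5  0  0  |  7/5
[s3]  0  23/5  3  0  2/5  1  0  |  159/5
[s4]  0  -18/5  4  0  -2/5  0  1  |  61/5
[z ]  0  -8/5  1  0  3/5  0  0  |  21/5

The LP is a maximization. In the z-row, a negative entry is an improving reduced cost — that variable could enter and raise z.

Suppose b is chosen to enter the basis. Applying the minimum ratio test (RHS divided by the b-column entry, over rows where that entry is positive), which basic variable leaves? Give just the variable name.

a

Ratios: row 1 (s1): entry -6/5 ≤ 0, skip; row 2 (a): (7/5)/(4/5) = 7/4; row 3 (s3): (159/5)/(23/5) = 159/23; row 4 (s4): entry -18/5 ≤ 0, skip.
Minimum ratio 7/4 is in the a row, so a leaves.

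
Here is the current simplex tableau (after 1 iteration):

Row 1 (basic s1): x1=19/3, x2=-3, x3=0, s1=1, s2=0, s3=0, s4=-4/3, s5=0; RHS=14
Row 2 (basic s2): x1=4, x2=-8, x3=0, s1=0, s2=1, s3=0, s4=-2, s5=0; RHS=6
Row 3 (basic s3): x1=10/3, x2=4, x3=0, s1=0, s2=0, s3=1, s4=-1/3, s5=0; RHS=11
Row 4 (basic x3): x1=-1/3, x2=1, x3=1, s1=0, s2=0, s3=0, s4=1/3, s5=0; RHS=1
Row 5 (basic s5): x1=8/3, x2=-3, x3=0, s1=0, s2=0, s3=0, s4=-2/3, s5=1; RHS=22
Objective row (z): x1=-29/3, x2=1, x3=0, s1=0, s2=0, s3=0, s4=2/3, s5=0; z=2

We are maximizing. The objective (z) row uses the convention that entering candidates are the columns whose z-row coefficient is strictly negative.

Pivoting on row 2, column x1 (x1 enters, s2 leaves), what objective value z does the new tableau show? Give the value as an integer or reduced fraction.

Minimum ratio for x1: 6/4 = 3/2.
z changes by −(z-row coeff of x1)·ratio = −(-29/3)·(3/2) = 29/2.
New z = 2 + (29/2) = 33/2.

33/2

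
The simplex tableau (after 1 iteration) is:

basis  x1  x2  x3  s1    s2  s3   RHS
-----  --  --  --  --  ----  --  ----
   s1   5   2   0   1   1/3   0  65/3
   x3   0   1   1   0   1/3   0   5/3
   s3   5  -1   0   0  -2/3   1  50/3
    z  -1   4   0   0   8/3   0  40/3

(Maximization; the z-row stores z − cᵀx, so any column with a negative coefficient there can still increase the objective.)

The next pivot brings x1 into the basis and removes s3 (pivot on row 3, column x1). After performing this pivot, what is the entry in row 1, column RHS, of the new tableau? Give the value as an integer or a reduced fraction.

Pivot element is row 3, column x1: 5.
Normalize row 3: new (row 3, RHS) = (50/3)/5 = 10/3.
row 1 ← row 1 − 5·(new row 3): 65/3 − 5·(10/3) = 5.

5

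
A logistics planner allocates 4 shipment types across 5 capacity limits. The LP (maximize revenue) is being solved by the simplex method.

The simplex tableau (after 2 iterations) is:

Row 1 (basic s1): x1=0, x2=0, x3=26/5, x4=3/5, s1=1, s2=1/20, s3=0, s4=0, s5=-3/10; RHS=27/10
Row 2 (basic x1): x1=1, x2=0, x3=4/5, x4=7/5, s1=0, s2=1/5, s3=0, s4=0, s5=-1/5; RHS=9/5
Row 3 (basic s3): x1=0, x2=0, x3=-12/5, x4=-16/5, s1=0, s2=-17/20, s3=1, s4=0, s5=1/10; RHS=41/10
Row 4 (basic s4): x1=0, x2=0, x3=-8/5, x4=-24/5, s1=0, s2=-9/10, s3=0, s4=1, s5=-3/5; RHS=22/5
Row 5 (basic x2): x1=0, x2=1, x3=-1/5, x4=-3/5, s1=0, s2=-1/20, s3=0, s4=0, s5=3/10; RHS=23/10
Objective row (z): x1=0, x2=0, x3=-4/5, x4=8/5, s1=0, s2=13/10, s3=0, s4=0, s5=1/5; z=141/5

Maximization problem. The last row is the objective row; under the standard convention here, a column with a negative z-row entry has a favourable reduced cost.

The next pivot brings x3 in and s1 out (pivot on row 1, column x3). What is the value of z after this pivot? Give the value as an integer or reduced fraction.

Minimum ratio for x3: (27/10)/(26/5) = 27/52.
z changes by −(z-row coeff of x3)·ratio = −(-4/5)·(27/52) = 27/65.
New z = 141/5 + (27/65) = 372/13.

372/13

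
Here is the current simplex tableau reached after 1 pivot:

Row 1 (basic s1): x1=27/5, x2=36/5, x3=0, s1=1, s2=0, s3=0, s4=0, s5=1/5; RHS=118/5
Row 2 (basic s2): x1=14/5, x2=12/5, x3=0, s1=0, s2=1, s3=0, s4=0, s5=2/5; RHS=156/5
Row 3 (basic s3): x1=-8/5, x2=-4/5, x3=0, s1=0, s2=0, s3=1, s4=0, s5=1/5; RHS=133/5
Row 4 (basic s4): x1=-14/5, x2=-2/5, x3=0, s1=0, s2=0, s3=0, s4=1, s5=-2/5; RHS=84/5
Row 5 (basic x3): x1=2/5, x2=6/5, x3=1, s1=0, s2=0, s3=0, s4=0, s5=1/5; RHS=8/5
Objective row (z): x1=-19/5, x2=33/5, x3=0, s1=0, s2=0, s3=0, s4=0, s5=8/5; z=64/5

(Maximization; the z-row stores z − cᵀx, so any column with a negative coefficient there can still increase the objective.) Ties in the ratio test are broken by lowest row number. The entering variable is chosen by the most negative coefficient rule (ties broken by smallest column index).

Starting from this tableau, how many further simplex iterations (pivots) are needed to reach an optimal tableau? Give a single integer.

1

pivot: x1 in, x3 out → z = 28
No improving column remains; optimal.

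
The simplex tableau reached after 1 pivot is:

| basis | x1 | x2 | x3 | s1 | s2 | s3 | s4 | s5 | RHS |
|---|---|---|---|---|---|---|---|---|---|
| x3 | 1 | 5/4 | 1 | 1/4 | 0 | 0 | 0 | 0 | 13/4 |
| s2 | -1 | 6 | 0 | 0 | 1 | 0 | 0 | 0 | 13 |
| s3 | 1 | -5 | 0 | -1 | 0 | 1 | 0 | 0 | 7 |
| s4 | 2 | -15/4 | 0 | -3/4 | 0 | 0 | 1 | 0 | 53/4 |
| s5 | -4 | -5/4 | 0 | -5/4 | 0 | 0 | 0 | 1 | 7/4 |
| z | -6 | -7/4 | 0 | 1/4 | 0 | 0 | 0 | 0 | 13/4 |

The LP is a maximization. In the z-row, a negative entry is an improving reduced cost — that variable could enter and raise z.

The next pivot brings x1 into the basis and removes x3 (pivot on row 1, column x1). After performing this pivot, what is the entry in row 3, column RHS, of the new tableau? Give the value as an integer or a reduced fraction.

15/4

Pivot element is row 1, column x1: 1.
Normalize row 1: new (row 1, RHS) = (13/4)/1 = 13/4.
row 3 ← row 3 − 1·(new row 1): 7 − 1·(13/4) = 15/4.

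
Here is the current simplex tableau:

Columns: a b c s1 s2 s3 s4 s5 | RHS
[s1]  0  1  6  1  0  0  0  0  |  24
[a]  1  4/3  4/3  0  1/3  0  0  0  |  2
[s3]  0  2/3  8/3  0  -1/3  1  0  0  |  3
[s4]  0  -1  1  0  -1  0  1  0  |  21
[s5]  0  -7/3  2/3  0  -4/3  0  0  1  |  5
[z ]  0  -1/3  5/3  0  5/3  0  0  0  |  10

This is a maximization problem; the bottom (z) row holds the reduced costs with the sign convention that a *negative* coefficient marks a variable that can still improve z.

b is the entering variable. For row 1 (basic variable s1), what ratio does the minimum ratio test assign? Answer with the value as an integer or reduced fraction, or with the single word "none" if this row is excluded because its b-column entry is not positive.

Ratio = RHS / (b entry) = 24 / 1 = 24.

24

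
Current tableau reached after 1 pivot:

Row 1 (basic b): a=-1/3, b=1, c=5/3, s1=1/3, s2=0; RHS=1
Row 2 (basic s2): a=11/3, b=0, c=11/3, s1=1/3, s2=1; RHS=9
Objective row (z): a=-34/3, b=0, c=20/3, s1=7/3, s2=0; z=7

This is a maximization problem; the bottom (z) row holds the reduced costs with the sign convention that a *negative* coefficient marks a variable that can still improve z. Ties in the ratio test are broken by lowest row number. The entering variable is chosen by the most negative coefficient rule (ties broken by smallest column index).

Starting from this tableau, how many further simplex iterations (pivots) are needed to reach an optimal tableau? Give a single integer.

1

pivot: a in, s2 out → z = 383/11
No improving column remains; optimal.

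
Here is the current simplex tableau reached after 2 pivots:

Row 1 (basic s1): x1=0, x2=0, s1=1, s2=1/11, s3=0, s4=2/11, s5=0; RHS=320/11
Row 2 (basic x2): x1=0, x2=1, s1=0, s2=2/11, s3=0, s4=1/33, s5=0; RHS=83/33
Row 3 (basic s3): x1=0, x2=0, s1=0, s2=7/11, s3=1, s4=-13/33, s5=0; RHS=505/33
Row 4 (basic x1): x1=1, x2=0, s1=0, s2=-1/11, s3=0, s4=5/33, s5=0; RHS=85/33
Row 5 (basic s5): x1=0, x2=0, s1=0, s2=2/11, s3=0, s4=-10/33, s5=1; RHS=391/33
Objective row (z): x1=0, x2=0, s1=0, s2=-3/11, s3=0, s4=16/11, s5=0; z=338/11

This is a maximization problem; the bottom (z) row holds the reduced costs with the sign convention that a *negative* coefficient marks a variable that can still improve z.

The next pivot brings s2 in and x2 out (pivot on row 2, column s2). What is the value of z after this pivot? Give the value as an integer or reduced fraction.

69/2

Minimum ratio for s2: (83/33)/(2/11) = 83/6.
z changes by −(z-row coeff of s2)·ratio = −(-3/11)·(83/6) = 83/22.
New z = 338/11 + (83/22) = 69/2.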